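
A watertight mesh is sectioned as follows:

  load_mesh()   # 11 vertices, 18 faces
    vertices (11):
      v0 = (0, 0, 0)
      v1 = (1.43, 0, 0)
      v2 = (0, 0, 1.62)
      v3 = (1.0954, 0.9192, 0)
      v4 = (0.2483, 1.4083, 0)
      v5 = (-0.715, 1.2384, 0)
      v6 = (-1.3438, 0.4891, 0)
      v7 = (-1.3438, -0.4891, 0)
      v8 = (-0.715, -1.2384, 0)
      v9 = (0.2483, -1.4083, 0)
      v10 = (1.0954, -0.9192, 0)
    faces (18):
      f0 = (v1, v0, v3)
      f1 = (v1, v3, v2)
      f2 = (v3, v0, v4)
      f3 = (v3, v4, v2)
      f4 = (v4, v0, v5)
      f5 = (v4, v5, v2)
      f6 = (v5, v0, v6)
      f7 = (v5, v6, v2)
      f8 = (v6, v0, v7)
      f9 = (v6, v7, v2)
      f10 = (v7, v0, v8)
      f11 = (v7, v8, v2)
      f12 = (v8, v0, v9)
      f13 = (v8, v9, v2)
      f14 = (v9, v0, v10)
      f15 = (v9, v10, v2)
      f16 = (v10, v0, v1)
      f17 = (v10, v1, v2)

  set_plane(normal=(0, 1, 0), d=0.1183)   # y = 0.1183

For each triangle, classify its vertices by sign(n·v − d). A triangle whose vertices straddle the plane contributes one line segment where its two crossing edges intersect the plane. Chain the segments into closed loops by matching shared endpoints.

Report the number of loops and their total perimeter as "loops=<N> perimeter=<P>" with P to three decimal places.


loops=1 perimeter=6.790

Straddling triangles (10 of 18):
  (v1,v0,v3) [--+] → (0.140977, 0.1183, 0)–(1.38694, 0.1183, 0)  len=1.2460
  (v1,v3,v2) [-+-] → (1.38694, 0.1183, 0)–(0.140977, 0.1183, 1.41151)  len=1.8828
  (v3,v0,v4) [+-+] → (0.140977, 0.1183, 0)–(0.0208577, 0.1183, 0)  len=0.1201
  (v3,v4,v2) [++-] → (0.0208577, 0.1183, 1.48392)–(0.140977, 0.1183, 1.41151)  len=0.1403
  (v4,v0,v5) [+-+] → (0.0208577, 0.1183, 0)–(-0.0683014, 0.1183, 0)  len=0.0892
  (v4,v5,v2) [++-] → (-0.0683014, 0.1183, 1.46525)–(0.0208577, 0.1183, 1.48392)  len=0.0911
  (v5,v0,v6) [+-+] → (-0.0683014, 0.1183, 0)–(-0.325029, 0.1183, 0)  len=0.2567
  (v5,v6,v2) [++-] → (-0.325029, 0.1183, 1.22817)–(-0.0683014, 0.1183, 1.46525)  len=0.3495
  (v6,v0,v7) [+--] → (-0.325029, 0.1183, 0)–(-1.3438, 0.1183, 0)  len=1.0188
  (v6,v7,v2) [+--] → (-1.3438, 0.1183, 0)–(-0.325029, 0.1183, 1.22817)  len=1.5957

Chained into 1 loop(s):
  loop 1: 10 segments, perimeter = 6.7900
Total perimeter = 6.790


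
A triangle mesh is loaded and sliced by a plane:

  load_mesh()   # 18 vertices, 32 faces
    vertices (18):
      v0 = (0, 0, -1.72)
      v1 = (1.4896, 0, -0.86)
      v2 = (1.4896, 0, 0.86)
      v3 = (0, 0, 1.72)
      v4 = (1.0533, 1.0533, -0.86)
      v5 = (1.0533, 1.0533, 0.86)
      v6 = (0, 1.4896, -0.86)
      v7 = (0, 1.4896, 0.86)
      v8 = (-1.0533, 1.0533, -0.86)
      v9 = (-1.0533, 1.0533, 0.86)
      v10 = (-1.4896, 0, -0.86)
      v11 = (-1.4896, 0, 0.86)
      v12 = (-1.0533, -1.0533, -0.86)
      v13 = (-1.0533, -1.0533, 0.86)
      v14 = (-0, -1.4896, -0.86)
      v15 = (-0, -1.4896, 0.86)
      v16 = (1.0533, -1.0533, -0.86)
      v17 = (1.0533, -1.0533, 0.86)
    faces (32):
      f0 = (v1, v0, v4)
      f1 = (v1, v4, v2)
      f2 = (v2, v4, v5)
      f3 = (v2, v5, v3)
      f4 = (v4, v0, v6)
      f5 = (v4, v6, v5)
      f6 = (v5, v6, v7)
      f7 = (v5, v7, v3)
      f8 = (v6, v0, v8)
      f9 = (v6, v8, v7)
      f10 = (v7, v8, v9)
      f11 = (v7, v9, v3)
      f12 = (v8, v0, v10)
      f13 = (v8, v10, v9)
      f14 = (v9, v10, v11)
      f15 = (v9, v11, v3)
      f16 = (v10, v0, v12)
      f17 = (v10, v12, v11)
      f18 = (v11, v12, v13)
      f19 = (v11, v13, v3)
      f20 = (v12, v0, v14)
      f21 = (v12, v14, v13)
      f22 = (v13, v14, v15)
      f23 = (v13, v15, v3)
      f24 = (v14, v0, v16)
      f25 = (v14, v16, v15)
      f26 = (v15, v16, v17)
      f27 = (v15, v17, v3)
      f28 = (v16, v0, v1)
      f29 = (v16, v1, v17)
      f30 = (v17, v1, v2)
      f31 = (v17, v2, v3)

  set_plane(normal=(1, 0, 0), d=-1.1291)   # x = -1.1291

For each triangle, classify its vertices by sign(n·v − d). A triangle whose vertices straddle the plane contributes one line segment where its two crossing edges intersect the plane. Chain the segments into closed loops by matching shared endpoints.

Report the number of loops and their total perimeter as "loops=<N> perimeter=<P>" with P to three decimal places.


Straddling triangles (8 of 32):
  (v8,v0,v10) [++-] → (-1.1291, 0, -1.06813)–(-1.1291, 0.870306, -0.86)  len=0.8948
  (v8,v10,v9) [+-+] → (-1.1291, 0.870306, -0.86)–(-1.1291, 0.870306, 0.561178)  len=1.4212
  (v9,v10,v11) [+--] → (-1.1291, 0.870306, 0.561178)–(-1.1291, 0.870306, 0.86)  len=0.2988
  (v9,v11,v3) [+-+] → (-1.1291, 0.870306, 0.86)–(-1.1291, 0, 1.06813)  len=0.8948
  (v10,v0,v12) [-++] → (-1.1291, 0, -1.06813)–(-1.1291, -0.870306, -0.86)  len=0.8948
  (v10,v12,v11) [-+-] → (-1.1291, -0.870306, -0.86)–(-1.1291, -0.870306, -0.561178)  len=0.2988
  (v11,v12,v13) [-++] → (-1.1291, -0.870306, -0.561178)–(-1.1291, -0.870306, 0.86)  len=1.4212
  (v11,v13,v3) [-++] → (-1.1291, -0.870306, 0.86)–(-1.1291, 0, 1.06813)  len=0.8948

Chained into 1 loop(s):
  loop 1: 8 segments, perimeter = 7.0194
Total perimeter = 7.019

loops=1 perimeter=7.019


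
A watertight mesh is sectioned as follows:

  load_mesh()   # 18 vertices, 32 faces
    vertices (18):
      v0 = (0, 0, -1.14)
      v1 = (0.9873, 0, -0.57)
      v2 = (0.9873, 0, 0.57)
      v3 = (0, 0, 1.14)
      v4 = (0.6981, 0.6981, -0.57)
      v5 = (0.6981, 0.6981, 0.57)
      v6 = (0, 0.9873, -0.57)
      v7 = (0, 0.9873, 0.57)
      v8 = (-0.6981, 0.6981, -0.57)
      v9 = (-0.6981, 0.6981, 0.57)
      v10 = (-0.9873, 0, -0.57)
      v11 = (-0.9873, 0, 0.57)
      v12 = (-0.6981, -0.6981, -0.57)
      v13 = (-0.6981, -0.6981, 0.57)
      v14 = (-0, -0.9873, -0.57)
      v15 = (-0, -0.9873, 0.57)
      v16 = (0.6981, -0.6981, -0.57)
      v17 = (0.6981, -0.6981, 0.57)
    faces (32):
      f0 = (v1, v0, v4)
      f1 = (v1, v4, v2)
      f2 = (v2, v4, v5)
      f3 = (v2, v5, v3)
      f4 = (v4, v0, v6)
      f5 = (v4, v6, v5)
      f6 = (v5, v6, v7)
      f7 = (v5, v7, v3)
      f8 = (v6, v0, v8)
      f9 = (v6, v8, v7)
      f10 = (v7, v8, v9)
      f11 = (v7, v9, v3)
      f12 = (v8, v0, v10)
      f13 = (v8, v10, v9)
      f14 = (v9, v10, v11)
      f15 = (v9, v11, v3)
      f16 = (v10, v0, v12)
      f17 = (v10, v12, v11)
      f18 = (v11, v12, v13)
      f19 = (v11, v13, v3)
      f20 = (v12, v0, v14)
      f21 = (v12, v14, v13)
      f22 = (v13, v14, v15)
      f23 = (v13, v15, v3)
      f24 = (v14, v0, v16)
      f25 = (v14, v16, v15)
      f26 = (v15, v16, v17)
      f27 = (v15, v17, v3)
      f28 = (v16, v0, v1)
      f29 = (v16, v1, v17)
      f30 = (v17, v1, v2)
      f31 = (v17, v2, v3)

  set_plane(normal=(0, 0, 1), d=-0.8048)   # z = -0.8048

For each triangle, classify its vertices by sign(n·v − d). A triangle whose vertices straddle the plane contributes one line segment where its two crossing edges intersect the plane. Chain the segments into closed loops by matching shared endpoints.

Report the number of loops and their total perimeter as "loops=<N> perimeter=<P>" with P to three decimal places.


Straddling triangles (8 of 32):
  (v1,v0,v4) [+-+] → (0.580602, 0, -0.8048)–(0.410532, 0.410532, -0.8048)  len=0.4444
  (v4,v0,v6) [+-+] → (0.410532, 0.410532, -0.8048)–(0, 0.580602, -0.8048)  len=0.4444
  (v6,v0,v8) [+-+] → (0, 0.580602, -0.8048)–(-0.410532, 0.410532, -0.8048)  len=0.4444
  (v8,v0,v10) [+-+] → (-0.410532, 0.410532, -0.8048)–(-0.580602, 0, -0.8048)  len=0.4444
  (v10,v0,v12) [+-+] → (-0.580602, 0, -0.8048)–(-0.410532, -0.410532, -0.8048)  len=0.4444
  (v12,v0,v14) [+-+] → (-0.410532, -0.410532, -0.8048)–(0, -0.580602, -0.8048)  len=0.4444
  (v14,v0,v16) [+-+] → (0, -0.580602, -0.8048)–(0.410532, -0.410532, -0.8048)  len=0.4444
  (v16,v0,v1) [+-+] → (0.410532, -0.410532, -0.8048)–(0.580602, 0, -0.8048)  len=0.4444

Chained into 1 loop(s):
  loop 1: 8 segments, perimeter = 3.5549
Total perimeter = 3.555

loops=1 perimeter=3.555


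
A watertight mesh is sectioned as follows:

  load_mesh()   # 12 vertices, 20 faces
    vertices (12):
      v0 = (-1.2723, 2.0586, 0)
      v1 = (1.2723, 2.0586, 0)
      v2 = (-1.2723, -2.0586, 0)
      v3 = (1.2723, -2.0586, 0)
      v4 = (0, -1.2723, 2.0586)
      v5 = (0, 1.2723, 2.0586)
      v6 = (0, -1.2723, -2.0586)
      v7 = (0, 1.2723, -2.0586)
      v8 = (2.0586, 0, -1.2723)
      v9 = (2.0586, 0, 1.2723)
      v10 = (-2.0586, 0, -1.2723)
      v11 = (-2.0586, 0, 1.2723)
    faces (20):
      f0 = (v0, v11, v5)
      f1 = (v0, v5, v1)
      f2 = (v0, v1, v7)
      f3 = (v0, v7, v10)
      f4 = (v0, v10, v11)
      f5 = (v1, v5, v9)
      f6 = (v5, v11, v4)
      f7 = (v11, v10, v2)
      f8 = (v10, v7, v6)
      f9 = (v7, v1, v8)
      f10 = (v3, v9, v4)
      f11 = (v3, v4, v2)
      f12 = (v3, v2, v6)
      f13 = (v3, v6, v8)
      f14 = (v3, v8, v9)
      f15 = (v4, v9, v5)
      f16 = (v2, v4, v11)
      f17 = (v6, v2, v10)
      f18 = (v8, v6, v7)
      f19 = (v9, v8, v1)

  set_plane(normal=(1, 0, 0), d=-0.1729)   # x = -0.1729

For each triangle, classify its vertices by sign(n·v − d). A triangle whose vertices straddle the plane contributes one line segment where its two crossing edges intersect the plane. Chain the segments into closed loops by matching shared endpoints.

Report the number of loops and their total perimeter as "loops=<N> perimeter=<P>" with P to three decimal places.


loops=1 perimeter=13.487

Straddling triangles (10 of 20):
  (v0,v11,v5) [--+] → (-0.1729, 1.16544, 1.99256)–(-0.1729, 1.37915, 1.77885)  len=0.3022
  (v0,v5,v1) [-++] → (-0.1729, 1.37915, 1.77885)–(-0.1729, 2.0586, 0)  len=1.9042
  (v0,v1,v7) [-++] → (-0.1729, 2.0586, 0)–(-0.1729, 1.37915, -1.77885)  len=1.9042
  (v0,v7,v10) [-+-] → (-0.1729, 1.37915, -1.77885)–(-0.1729, 1.16544, -1.99256)  len=0.3022
  (v5,v11,v4) [+-+] → (-0.1729, 1.16544, 1.99256)–(-0.1729, -1.16544, 1.99256)  len=2.3309
  (v10,v7,v6) [-++] → (-0.1729, 1.16544, -1.99256)–(-0.1729, -1.16544, -1.99256)  len=2.3309
  (v3,v4,v2) [++-] → (-0.1729, -1.37915, 1.77885)–(-0.1729, -2.0586, 0)  len=1.9042
  (v3,v2,v6) [+-+] → (-0.1729, -2.0586, 0)–(-0.1729, -1.37915, -1.77885)  len=1.9042
  (v2,v4,v11) [-+-] → (-0.1729, -1.37915, 1.77885)–(-0.1729, -1.16544, 1.99256)  len=0.3022
  (v6,v2,v10) [+--] → (-0.1729, -1.37915, -1.77885)–(-0.1729, -1.16544, -1.99256)  len=0.3022

Chained into 1 loop(s):
  loop 1: 10 segments, perimeter = 13.4875
Total perimeter = 13.487


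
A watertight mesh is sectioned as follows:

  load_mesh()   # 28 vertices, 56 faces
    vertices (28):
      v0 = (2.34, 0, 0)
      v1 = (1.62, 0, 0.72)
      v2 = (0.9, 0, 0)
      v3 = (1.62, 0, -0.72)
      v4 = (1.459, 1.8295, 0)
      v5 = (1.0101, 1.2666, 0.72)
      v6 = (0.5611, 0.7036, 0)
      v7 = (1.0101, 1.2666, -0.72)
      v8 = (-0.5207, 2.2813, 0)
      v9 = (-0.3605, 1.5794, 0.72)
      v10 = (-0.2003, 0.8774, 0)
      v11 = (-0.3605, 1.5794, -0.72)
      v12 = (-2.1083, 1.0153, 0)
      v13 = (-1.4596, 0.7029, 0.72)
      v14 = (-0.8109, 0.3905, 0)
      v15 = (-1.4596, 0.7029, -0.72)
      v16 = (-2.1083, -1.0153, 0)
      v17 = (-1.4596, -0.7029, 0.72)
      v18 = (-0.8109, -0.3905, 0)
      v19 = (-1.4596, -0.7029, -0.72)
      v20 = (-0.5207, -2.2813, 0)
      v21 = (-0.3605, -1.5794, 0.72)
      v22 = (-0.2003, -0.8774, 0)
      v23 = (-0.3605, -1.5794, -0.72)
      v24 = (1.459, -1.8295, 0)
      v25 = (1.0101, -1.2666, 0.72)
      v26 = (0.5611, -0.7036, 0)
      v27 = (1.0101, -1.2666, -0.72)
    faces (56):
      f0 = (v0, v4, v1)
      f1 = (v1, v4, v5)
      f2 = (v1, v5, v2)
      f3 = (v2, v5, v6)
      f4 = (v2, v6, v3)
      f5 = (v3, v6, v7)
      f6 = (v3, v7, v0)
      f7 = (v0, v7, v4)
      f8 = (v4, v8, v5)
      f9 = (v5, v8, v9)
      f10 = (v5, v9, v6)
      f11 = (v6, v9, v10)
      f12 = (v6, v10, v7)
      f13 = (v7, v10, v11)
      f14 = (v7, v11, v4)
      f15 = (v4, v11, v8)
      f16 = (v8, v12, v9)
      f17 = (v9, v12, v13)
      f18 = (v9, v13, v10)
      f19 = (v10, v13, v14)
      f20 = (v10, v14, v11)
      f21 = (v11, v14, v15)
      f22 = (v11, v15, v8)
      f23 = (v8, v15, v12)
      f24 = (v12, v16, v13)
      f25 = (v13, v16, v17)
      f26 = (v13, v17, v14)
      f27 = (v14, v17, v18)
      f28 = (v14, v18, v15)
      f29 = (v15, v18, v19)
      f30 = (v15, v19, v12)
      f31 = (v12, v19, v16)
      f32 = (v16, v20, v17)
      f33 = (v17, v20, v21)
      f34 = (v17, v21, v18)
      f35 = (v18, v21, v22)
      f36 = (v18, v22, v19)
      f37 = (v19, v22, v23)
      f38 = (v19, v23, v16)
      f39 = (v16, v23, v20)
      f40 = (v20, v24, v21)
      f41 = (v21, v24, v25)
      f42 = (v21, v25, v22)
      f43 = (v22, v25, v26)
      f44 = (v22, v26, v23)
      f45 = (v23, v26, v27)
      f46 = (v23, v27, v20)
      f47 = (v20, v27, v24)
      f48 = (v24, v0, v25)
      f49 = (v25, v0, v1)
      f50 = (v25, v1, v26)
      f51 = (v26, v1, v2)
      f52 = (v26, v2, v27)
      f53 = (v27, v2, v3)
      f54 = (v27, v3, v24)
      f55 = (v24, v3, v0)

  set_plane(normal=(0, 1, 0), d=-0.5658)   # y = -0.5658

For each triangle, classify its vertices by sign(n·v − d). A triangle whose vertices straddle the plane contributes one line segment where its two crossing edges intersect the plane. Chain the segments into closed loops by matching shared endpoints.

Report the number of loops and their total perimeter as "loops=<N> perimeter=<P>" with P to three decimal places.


Straddling triangles (18 of 56):
  (v12,v16,v13) [+-+] → (-2.1083, -0.5658, 0)–(-1.93859, -0.5658, 0.18836)  len=0.2535
  (v13,v16,v17) [+--] → (-1.93859, -0.5658, 0.18836)–(-1.4596, -0.5658, 0.72)  len=0.7156
  (v13,v17,v14) [+-+] → (-1.4596, -0.5658, 0.72)–(-1.37826, -0.5658, 0.62972)  len=0.1215
  (v14,v17,v18) [+-+] → (-1.37826, -0.5658, 0.62972)–(-1.17491, -0.5658, 0.40402)  len=0.3038
  (v15,v18,v19) [++-] → (-1.17491, -0.5658, -0.40402)–(-1.4596, -0.5658, -0.72)  len=0.4253
  (v15,v19,v12) [+-+] → (-1.4596, -0.5658, -0.72)–(-1.51136, -0.5658, -0.662549)  len=0.0773
  (v12,v19,v16) [+--] → (-1.51136, -0.5658, -0.662549)–(-2.1083, -0.5658, 0)  len=0.8918
  (v17,v21,v18) [--+] → (-0.74449, -0.5658, 0.106162)–(-1.17491, -0.5658, 0.40402)  len=0.5234
  (v18,v21,v22) [+--] → (-0.74449, -0.5658, 0.106162)–(-0.591064, -0.5658, 0)  len=0.1866
  (v18,v22,v19) [+--] → (-0.591064, -0.5658, 0)–(-1.17491, -0.5658, -0.40402)  len=0.7100
  (v24,v0,v25) [-+-] → (2.06754, -0.5658, 0)–(1.74592, -0.5658, 0.32163)  len=0.4548
  (v25,v0,v1) [-++] → (1.74592, -0.5658, 0.32163)–(1.34755, -0.5658, 0.72)  len=0.5634
  (v25,v1,v26) [-+-] → (1.34755, -0.5658, 0.72)–(0.768485, -0.5658, 0.141012)  len=0.8189
  (v26,v1,v2) [-++] → (0.768485, -0.5658, 0.141012)–(0.627474, -0.5658, 0)  len=0.1994
  (v26,v2,v27) [-+-] → (0.627474, -0.5658, 0)–(0.949183, -0.5658, -0.32163)  len=0.4549
  (v27,v2,v3) [-++] → (0.949183, -0.5658, -0.32163)–(1.34755, -0.5658, -0.72)  len=0.5634
  (v27,v3,v24) [-+-] → (1.34755, -0.5658, -0.72)–(1.57021, -0.5658, -0.497329)  len=0.3149
  (v24,v3,v0) [-++] → (1.57021, -0.5658, -0.497329)–(2.06754, -0.5658, 0)  len=0.7033

Chained into 2 loop(s):
  loop 1: 10 segments, perimeter = 4.2089
  loop 2: 8 segments, perimeter = 4.0730
Total perimeter = 8.282

loops=2 perimeter=8.282


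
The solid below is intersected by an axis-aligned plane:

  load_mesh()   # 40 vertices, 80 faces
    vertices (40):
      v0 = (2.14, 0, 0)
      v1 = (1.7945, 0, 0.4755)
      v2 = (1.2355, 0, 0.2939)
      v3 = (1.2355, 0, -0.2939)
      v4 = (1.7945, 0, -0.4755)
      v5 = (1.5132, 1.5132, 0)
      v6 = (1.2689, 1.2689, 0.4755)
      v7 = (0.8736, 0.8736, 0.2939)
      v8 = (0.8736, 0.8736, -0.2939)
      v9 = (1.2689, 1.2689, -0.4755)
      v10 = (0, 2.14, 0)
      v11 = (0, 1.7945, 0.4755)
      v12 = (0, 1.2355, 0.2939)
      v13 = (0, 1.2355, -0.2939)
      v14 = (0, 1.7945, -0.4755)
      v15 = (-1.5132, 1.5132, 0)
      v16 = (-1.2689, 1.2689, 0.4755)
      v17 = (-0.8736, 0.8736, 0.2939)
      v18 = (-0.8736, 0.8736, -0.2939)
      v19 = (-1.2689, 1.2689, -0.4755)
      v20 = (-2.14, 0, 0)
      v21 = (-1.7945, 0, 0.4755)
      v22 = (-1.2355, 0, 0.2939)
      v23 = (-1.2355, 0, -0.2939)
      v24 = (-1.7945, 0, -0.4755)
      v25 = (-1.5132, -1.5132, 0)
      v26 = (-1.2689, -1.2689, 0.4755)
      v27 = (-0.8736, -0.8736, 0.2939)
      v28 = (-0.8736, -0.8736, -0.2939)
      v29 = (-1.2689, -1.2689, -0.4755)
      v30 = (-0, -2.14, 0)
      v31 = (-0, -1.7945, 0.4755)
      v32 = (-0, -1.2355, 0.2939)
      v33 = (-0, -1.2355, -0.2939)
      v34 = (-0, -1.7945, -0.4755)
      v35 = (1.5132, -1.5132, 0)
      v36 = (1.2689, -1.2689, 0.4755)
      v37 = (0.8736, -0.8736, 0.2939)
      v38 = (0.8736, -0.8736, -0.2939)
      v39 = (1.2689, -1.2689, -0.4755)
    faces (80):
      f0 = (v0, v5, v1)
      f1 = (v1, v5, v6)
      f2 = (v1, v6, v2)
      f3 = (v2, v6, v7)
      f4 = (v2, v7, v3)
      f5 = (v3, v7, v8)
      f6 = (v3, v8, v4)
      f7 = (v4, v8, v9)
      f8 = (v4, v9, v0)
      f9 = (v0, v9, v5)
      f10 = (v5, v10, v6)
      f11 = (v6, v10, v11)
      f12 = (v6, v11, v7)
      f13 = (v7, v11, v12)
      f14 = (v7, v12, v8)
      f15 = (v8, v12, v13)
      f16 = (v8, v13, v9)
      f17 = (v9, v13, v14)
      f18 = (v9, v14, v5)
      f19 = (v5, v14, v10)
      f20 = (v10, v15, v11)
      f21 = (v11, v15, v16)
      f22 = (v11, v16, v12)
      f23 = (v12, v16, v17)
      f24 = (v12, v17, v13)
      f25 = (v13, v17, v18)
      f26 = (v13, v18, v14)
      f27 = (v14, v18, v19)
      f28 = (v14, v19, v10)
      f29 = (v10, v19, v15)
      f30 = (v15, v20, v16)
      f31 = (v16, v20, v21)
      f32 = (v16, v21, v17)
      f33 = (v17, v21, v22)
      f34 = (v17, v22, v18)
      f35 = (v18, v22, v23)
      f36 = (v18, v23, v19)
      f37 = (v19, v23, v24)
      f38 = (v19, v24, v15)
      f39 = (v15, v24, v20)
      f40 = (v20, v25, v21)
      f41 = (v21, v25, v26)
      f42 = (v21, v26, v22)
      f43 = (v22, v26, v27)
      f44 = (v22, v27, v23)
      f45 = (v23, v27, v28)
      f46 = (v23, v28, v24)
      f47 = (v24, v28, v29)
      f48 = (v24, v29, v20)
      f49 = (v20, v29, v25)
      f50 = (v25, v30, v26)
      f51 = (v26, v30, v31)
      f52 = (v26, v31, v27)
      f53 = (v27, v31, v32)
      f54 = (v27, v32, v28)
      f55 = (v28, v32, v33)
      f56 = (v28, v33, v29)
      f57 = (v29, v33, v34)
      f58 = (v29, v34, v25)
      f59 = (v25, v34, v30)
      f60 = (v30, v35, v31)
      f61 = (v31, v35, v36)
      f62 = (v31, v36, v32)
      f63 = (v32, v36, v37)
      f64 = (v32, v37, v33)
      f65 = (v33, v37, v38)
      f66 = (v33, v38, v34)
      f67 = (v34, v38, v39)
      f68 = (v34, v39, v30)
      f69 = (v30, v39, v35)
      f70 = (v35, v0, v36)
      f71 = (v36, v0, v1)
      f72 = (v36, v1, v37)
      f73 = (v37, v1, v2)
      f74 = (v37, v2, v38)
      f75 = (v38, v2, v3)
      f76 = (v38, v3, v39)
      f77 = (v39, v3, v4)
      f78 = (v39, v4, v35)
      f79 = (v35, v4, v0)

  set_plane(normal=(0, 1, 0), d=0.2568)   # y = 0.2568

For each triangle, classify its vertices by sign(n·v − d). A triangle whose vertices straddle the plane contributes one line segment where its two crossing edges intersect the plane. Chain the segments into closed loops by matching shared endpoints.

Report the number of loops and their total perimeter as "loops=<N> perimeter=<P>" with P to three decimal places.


loops=2 perimeter=5.878

Straddling triangles (20 of 80):
  (v0,v5,v1) [-+-] → (2.03363, 0.2568, 0)–(1.74676, 0.2568, 0.394805)  len=0.4880
  (v1,v5,v6) [-++] → (1.74676, 0.2568, 0.394805)–(1.68813, 0.2568, 0.4755)  len=0.0997
  (v1,v6,v2) [-+-] → (1.68813, 0.2568, 0.4755)–(1.24226, 0.2568, 0.330652)  len=0.4688
  (v2,v6,v7) [-++] → (1.24226, 0.2568, 0.330652)–(1.12912, 0.2568, 0.2939)  len=0.1190
  (v2,v7,v3) [-+-] → (1.12912, 0.2568, 0.2939)–(1.12912, 0.2568, -0.121113)  len=0.4150
  (v3,v7,v8) [-++] → (1.12912, 0.2568, -0.121113)–(1.12912, 0.2568, -0.2939)  len=0.1728
  (v3,v8,v4) [-+-] → (1.12912, 0.2568, -0.2939)–(1.5238, 0.2568, -0.422118)  len=0.4150
  (v4,v8,v9) [-++] → (1.5238, 0.2568, -0.422118)–(1.68813, 0.2568, -0.4755)  len=0.1728
  (v4,v9,v0) [-+-] → (1.68813, 0.2568, -0.4755)–(1.96371, 0.2568, -0.0962317)  len=0.4688
  (v0,v9,v5) [-++] → (1.96371, 0.2568, -0.0962317)–(2.03363, 0.2568, 0)  len=0.1190
  (v15,v20,v16) [+-+] → (-2.03363, 0.2568, 0)–(-1.96371, 0.2568, 0.0962317)  len=0.1190
  (v16,v20,v21) [+--] → (-1.96371, 0.2568, 0.0962317)–(-1.68813, 0.2568, 0.4755)  len=0.4688
  (v16,v21,v17) [+-+] → (-1.68813, 0.2568, 0.4755)–(-1.5238, 0.2568, 0.422118)  len=0.1728
  (v17,v21,v22) [+--] → (-1.5238, 0.2568, 0.422118)–(-1.12912, 0.2568, 0.2939)  len=0.4150
  (v17,v22,v18) [+-+] → (-1.12912, 0.2568, 0.2939)–(-1.12912, 0.2568, 0.121113)  len=0.1728
  (v18,v22,v23) [+--] → (-1.12912, 0.2568, 0.121113)–(-1.12912, 0.2568, -0.2939)  len=0.4150
  (v18,v23,v19) [+-+] → (-1.12912, 0.2568, -0.2939)–(-1.24226, 0.2568, -0.330652)  len=0.1190
  (v19,v23,v24) [+--] → (-1.24226, 0.2568, -0.330652)–(-1.68813, 0.2568, -0.4755)  len=0.4688
  (v19,v24,v15) [+-+] → (-1.68813, 0.2568, -0.4755)–(-1.74676, 0.2568, -0.394805)  len=0.0997
  (v15,v24,v20) [+--] → (-1.74676, 0.2568, -0.394805)–(-2.03363, 0.2568, 0)  len=0.4880

Chained into 2 loop(s):
  loop 1: 10 segments, perimeter = 2.9389
  loop 2: 10 segments, perimeter = 2.9389
Total perimeter = 5.878


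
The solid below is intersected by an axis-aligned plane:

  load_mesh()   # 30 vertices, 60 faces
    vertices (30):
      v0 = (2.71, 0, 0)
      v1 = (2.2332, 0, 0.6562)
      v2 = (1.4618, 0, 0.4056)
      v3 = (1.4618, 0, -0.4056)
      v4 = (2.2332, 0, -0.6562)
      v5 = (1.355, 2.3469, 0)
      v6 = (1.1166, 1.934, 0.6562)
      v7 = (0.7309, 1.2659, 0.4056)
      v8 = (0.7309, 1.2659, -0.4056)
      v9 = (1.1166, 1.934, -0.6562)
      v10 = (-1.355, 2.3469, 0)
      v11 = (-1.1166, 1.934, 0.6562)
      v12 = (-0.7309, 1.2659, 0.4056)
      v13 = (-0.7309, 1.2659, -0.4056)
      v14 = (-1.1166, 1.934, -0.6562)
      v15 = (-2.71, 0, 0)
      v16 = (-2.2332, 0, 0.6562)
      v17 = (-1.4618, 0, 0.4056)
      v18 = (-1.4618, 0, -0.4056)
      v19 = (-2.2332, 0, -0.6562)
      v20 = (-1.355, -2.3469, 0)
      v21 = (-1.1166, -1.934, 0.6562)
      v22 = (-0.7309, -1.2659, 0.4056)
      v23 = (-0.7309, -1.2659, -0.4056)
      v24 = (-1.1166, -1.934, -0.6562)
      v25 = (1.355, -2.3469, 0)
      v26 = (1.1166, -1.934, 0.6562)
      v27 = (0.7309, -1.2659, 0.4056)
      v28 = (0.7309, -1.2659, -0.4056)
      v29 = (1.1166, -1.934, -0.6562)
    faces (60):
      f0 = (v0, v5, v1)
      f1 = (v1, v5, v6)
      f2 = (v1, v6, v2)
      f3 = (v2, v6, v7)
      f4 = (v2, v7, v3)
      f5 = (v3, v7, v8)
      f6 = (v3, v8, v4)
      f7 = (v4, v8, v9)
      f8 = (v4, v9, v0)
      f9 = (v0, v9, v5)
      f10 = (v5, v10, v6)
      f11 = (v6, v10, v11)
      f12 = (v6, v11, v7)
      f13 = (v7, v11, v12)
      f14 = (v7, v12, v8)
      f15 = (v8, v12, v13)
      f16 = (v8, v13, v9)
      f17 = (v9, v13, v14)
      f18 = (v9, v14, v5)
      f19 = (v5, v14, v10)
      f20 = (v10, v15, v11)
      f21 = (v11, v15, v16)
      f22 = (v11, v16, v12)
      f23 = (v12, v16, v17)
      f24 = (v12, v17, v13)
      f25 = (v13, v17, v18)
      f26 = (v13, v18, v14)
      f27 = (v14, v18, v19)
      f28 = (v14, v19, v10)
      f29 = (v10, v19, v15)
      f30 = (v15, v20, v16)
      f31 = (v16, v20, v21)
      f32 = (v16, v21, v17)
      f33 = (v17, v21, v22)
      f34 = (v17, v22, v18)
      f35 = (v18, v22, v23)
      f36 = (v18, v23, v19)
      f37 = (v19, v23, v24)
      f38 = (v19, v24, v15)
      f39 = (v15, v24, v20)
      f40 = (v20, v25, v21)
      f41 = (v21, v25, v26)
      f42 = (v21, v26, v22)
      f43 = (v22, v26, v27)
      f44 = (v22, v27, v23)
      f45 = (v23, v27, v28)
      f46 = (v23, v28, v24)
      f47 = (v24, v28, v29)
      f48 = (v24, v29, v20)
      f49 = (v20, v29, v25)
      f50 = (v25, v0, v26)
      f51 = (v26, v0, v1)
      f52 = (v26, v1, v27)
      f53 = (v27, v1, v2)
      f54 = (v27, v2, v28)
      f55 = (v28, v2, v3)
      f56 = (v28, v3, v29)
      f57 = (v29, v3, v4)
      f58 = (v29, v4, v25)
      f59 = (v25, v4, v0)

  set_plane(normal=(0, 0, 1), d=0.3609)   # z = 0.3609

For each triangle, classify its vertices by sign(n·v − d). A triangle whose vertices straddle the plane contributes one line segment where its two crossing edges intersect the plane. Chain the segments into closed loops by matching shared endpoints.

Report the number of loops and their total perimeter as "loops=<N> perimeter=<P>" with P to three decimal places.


loops=2 perimeter=23.457

Straddling triangles (24 of 60):
  (v0,v5,v1) [--+] → (1.838, 1.05614, 0.3609)–(2.44777, 0, 0.3609)  len=1.2195
  (v1,v5,v6) [+-+] → (1.838, 1.05614, 0.3609)–(1.22388, 2.11981, 0.3609)  len=1.2282
  (v2,v7,v3) [++-] → (0.771175, 1.19614, 0.3609)–(1.4618, 0, 0.3609)  len=1.3812
  (v3,v7,v8) [-+-] → (0.771175, 1.19614, 0.3609)–(0.7309, 1.2659, 0.3609)  len=0.0805
  (v5,v10,v6) [--+] → (0.00434233, 2.11981, 0.3609)–(1.22388, 2.11981, 0.3609)  len=1.2195
  (v6,v10,v11) [+-+] → (0.00434233, 2.11981, 0.3609)–(-1.22388, 2.11981, 0.3609)  len=1.2282
  (v7,v12,v8) [++-] → (-0.65035, 1.2659, 0.3609)–(0.7309, 1.2659, 0.3609)  len=1.3812
  (v8,v12,v13) [-+-] → (-0.65035, 1.2659, 0.3609)–(-0.7309, 1.2659, 0.3609)  len=0.0806
  (v10,v15,v11) [--+] → (-1.83365, 1.06367, 0.3609)–(-1.22388, 2.11981, 0.3609)  len=1.2195
  (v11,v15,v16) [+-+] → (-1.83365, 1.06367, 0.3609)–(-2.44777, 0, 0.3609)  len=1.2282
  (v12,v17,v13) [++-] → (-1.42152, 0.0697556, 0.3609)–(-0.7309, 1.2659, 0.3609)  len=1.3812
  (v13,v17,v18) [-+-] → (-1.42152, 0.0697556, 0.3609)–(-1.4618, 0, 0.3609)  len=0.0805
  (v15,v20,v16) [--+] → (-1.838, -1.05614, 0.3609)–(-2.44777, 0, 0.3609)  len=1.2195
  (v16,v20,v21) [+-+] → (-1.838, -1.05614, 0.3609)–(-1.22388, -2.11981, 0.3609)  len=1.2282
  (v17,v22,v18) [++-] → (-0.771175, -1.19614, 0.3609)–(-1.4618, 0, 0.3609)  len=1.3812
  (v18,v22,v23) [-+-] → (-0.771175, -1.19614, 0.3609)–(-0.7309, -1.2659, 0.3609)  len=0.0805
  (v20,v25,v21) [--+] → (-0.00434233, -2.11981, 0.3609)–(-1.22388, -2.11981, 0.3609)  len=1.2195
  (v21,v25,v26) [+-+] → (-0.00434233, -2.11981, 0.3609)–(1.22388, -2.11981, 0.3609)  len=1.2282
  (v22,v27,v23) [++-] → (0.65035, -1.2659, 0.3609)–(-0.7309, -1.2659, 0.3609)  len=1.3812
  (v23,v27,v28) [-+-] → (0.65035, -1.2659, 0.3609)–(0.7309, -1.2659, 0.3609)  len=0.0806
  (v25,v0,v26) [--+] → (1.83365, -1.06367, 0.3609)–(1.22388, -2.11981, 0.3609)  len=1.2195
  (v26,v0,v1) [+-+] → (1.83365, -1.06367, 0.3609)–(2.44777, 0, 0.3609)  len=1.2282
  (v27,v2,v28) [++-] → (1.42152, -0.0697556, 0.3609)–(0.7309, -1.2659, 0.3609)  len=1.3812
  (v28,v2,v3) [-+-] → (1.42152, -0.0697556, 0.3609)–(1.4618, 0, 0.3609)  len=0.0805

Chained into 2 loop(s):
  loop 1: 12 segments, perimeter = 14.6865
  loop 2: 12 segments, perimeter = 8.7706
Total perimeter = 23.457


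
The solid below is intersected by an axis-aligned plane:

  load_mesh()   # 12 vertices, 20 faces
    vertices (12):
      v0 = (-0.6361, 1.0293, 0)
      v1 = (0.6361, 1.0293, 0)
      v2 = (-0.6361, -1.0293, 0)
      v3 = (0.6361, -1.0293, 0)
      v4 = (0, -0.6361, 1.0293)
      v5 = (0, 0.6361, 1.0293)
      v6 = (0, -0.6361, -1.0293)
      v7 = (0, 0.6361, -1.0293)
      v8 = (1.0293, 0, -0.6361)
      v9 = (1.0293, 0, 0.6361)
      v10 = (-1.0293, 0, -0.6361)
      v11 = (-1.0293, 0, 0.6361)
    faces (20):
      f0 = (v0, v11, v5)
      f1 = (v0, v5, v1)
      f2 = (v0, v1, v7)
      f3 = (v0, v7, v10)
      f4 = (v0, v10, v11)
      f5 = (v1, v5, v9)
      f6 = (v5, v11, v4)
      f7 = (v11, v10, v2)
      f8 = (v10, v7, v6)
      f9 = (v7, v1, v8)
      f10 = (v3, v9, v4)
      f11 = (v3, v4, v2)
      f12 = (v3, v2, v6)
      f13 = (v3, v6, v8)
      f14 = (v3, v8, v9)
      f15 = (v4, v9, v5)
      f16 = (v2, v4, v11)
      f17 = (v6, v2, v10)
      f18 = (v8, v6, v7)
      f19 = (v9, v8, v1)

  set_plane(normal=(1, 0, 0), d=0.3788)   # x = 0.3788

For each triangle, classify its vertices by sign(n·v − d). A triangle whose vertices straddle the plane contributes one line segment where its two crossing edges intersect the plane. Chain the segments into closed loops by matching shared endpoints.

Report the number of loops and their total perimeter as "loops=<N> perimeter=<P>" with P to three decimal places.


loops=1 perimeter=6.040

Straddling triangles (10 of 20):
  (v0,v5,v1) [--+] → (0.3788, 0.870252, 0.416348)–(0.3788, 1.0293, 0)  len=0.4457
  (v0,v1,v7) [-+-] → (0.3788, 1.0293, 0)–(0.3788, 0.870252, -0.416348)  len=0.4457
  (v1,v5,v9) [+-+] → (0.3788, 0.870252, 0.416348)–(0.3788, 0.402004, 0.884596)  len=0.6622
  (v7,v1,v8) [-++] → (0.3788, 0.870252, -0.416348)–(0.3788, 0.402004, -0.884596)  len=0.6622
  (v3,v9,v4) [++-] → (0.3788, -0.402004, 0.884596)–(0.3788, -0.870252, 0.416348)  len=0.6622
  (v3,v4,v2) [+--] → (0.3788, -0.870252, 0.416348)–(0.3788, -1.0293, 0)  len=0.4457
  (v3,v2,v6) [+--] → (0.3788, -1.0293, 0)–(0.3788, -0.870252, -0.416348)  len=0.4457
  (v3,v6,v8) [+-+] → (0.3788, -0.870252, -0.416348)–(0.3788, -0.402004, -0.884596)  len=0.6622
  (v4,v9,v5) [-+-] → (0.3788, -0.402004, 0.884596)–(0.3788, 0.402004, 0.884596)  len=0.8040
  (v8,v6,v7) [+--] → (0.3788, -0.402004, -0.884596)–(0.3788, 0.402004, -0.884596)  len=0.8040

Chained into 1 loop(s):
  loop 1: 10 segments, perimeter = 6.0396
Total perimeter = 6.040


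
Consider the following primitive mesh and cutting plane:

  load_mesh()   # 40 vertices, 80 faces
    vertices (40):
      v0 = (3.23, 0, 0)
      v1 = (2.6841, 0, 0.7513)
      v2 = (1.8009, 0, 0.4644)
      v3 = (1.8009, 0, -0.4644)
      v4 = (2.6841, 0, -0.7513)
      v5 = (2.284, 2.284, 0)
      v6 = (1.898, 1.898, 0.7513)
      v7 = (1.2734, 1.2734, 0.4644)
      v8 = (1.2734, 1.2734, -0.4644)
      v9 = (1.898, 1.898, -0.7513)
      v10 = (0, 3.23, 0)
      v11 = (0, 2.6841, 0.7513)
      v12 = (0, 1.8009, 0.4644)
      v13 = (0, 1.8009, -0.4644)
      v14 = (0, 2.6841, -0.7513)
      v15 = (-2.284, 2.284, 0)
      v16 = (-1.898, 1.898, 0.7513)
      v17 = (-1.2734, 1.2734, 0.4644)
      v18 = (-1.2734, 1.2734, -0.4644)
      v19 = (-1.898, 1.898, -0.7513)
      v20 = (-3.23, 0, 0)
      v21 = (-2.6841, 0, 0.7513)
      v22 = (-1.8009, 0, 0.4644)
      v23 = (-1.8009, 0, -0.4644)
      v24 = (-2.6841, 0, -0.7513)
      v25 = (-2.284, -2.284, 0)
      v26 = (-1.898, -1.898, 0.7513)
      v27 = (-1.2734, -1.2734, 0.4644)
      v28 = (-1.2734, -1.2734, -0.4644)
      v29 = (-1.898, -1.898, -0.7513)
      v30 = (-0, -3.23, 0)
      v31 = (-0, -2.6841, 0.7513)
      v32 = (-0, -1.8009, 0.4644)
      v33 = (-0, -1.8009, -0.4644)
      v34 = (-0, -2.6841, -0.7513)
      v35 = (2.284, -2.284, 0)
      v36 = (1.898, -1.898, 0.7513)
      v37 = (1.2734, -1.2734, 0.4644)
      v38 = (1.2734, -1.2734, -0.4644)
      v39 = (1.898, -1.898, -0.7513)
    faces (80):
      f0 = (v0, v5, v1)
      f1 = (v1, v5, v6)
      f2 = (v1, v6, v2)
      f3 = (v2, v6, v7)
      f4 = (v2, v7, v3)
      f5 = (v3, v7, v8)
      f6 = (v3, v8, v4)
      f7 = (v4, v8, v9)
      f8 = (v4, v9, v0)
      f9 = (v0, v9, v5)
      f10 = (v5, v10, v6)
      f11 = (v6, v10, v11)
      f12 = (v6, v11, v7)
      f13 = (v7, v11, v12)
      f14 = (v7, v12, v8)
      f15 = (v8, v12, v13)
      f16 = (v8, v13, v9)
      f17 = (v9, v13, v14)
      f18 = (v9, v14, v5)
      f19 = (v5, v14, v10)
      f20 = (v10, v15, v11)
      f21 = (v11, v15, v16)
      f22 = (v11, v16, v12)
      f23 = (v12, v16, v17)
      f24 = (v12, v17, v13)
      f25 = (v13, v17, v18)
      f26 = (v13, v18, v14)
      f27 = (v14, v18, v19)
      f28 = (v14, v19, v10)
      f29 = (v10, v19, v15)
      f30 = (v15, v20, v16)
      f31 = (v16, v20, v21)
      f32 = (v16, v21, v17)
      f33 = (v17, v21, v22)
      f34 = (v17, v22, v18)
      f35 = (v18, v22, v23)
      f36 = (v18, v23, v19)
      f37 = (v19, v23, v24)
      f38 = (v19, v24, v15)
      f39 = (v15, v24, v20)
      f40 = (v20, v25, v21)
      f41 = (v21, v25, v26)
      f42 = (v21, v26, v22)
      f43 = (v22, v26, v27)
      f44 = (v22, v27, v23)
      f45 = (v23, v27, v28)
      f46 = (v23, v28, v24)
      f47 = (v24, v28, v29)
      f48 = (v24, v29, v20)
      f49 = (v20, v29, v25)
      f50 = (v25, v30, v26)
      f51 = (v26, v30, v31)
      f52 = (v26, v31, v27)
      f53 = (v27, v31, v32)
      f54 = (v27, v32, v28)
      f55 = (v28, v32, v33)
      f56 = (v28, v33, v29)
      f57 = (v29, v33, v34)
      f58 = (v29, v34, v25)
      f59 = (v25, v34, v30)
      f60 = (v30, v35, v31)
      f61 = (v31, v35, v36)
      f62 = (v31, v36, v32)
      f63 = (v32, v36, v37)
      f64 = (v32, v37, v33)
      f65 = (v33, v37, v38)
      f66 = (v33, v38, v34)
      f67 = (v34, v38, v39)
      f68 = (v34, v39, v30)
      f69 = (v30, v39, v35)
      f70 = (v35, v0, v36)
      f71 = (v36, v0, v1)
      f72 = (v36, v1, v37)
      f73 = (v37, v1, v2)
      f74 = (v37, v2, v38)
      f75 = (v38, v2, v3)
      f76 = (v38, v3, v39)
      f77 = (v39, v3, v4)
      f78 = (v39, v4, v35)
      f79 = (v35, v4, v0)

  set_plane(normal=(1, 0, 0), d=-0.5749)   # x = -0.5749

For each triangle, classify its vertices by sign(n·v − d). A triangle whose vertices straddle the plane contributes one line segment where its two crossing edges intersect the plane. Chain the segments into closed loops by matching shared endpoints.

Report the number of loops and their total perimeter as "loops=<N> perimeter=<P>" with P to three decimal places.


Straddling triangles (20 of 80):
  (v10,v15,v11) [+-+] → (-0.5749, 2.99188, 0)–(-0.5749, 2.58339, 0.562192)  len=0.6949
  (v11,v15,v16) [+--] → (-0.5749, 2.58339, 0.562192)–(-0.5749, 2.44599, 0.7513)  len=0.2338
  (v11,v16,v12) [+-+] → (-0.5749, 2.44599, 0.7513)–(-0.5749, 1.83031, 0.551301)  len=0.6474
  (v12,v16,v17) [+--] → (-0.5749, 1.83031, 0.551301)–(-0.5749, 1.56275, 0.4644)  len=0.2813
  (v12,v17,v13) [+-+] → (-0.5749, 1.56275, 0.4644)–(-0.5749, 1.56275, -0.045076)  len=0.5095
  (v13,v17,v18) [+--] → (-0.5749, 1.56275, -0.045076)–(-0.5749, 1.56275, -0.4644)  len=0.4193
  (v13,v18,v14) [+-+] → (-0.5749, 1.56275, -0.4644)–(-0.5749, 2.04721, -0.621774)  len=0.5094
  (v14,v18,v19) [+--] → (-0.5749, 2.04721, -0.621774)–(-0.5749, 2.44599, -0.7513)  len=0.4193
  (v14,v19,v10) [+-+] → (-0.5749, 2.44599, -0.7513)–(-0.5749, 2.82654, -0.227567)  len=0.6474
  (v10,v19,v15) [+--] → (-0.5749, 2.82654, -0.227567)–(-0.5749, 2.99188, 0)  len=0.2813
  (v25,v30,v26) [-+-] → (-0.5749, -2.99188, 0)–(-0.5749, -2.82654, 0.227567)  len=0.2813
  (v26,v30,v31) [-++] → (-0.5749, -2.82654, 0.227567)–(-0.5749, -2.44599, 0.7513)  len=0.6474
  (v26,v31,v27) [-+-] → (-0.5749, -2.44599, 0.7513)–(-0.5749, -2.04721, 0.621774)  len=0.4193
  (v27,v31,v32) [-++] → (-0.5749, -2.04721, 0.621774)–(-0.5749, -1.56275, 0.4644)  len=0.5094
  (v27,v32,v28) [-+-] → (-0.5749, -1.56275, 0.4644)–(-0.5749, -1.56275, 0.045076)  len=0.4193
  (v28,v32,v33) [-++] → (-0.5749, -1.56275, 0.045076)–(-0.5749, -1.56275, -0.4644)  len=0.5095
  (v28,v33,v29) [-+-] → (-0.5749, -1.56275, -0.4644)–(-0.5749, -1.83031, -0.551301)  len=0.2813
  (v29,v33,v34) [-++] → (-0.5749, -1.83031, -0.551301)–(-0.5749, -2.44599, -0.7513)  len=0.6474
  (v29,v34,v25) [-+-] → (-0.5749, -2.44599, -0.7513)–(-0.5749, -2.58339, -0.562192)  len=0.2338
  (v25,v34,v30) [-++] → (-0.5749, -2.58339, -0.562192)–(-0.5749, -2.99188, 0)  len=0.6949

Chained into 2 loop(s):
  loop 1: 10 segments, perimeter = 4.6435
  loop 2: 10 segments, perimeter = 4.6435
Total perimeter = 9.287

loops=2 perimeter=9.287


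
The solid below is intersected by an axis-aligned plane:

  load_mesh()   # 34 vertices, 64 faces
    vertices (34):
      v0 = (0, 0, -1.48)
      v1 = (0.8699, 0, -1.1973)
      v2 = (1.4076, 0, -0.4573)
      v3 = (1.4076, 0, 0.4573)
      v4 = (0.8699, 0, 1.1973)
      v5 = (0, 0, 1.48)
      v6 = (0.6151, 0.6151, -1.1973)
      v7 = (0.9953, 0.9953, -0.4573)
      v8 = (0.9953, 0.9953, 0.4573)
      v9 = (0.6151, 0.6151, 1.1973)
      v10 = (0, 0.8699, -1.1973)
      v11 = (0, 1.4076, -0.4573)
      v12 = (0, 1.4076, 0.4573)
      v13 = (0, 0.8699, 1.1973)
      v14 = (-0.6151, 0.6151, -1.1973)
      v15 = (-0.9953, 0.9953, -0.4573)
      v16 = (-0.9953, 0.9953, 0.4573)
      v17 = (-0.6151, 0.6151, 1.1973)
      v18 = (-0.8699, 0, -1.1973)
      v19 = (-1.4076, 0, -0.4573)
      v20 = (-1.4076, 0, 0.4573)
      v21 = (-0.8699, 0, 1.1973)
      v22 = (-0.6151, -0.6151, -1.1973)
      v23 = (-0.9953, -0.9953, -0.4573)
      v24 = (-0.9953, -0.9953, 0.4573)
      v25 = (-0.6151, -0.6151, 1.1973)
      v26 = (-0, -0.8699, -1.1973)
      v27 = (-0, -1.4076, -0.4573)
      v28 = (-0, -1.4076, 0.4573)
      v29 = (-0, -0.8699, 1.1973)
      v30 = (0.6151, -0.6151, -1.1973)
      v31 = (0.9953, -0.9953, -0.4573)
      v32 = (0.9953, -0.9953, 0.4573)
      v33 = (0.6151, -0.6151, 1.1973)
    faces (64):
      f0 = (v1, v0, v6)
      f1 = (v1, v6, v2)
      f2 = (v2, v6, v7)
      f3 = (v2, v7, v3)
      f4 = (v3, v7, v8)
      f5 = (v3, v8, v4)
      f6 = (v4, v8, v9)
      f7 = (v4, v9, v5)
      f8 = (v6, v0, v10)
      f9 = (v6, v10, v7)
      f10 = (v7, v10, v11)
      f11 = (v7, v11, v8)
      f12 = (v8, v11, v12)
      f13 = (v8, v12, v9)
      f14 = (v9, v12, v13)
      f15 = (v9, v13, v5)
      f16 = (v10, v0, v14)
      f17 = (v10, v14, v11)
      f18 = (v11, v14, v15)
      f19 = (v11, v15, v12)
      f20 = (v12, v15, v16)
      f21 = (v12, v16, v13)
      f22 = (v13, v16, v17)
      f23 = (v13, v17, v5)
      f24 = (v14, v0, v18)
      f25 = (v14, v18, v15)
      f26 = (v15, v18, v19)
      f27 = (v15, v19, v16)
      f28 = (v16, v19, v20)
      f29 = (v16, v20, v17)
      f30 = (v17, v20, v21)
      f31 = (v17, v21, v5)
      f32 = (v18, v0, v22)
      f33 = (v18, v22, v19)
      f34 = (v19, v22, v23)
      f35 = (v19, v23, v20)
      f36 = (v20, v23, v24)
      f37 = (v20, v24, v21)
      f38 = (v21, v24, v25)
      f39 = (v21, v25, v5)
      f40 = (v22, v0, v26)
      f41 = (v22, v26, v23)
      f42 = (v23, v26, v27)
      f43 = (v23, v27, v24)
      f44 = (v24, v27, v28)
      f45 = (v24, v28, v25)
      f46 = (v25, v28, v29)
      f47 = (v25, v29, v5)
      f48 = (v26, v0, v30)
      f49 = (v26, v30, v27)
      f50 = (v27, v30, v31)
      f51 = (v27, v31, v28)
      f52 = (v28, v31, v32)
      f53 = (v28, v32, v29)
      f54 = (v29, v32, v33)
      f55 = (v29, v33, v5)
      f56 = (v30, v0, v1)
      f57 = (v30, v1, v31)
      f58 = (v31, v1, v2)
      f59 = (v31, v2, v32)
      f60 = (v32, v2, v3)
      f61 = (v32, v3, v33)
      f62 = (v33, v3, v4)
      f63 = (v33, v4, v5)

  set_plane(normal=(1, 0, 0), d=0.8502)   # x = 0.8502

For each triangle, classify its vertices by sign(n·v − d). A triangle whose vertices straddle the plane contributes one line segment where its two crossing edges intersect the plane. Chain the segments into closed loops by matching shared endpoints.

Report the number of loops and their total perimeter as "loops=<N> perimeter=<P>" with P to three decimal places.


Straddling triangles (20 of 64):
  (v1,v0,v6) [+--] → (0.8502, 0, -1.2037)–(0.8502, 0.0475568, -1.1973)  len=0.0480
  (v1,v6,v2) [+-+] → (0.8502, 0.0475568, -1.1973)–(0.8502, 0.432627, -0.977774)  len=0.4432
  (v2,v6,v7) [+-+] → (0.8502, 0.432627, -0.977774)–(0.8502, 0.8502, -0.739715)  len=0.4807
  (v4,v8,v9) [++-] → (0.8502, 0.8502, 0.739715)–(0.8502, 0.0475568, 1.1973)  len=0.9239
  (v4,v9,v5) [+--] → (0.8502, 0.0475568, 1.1973)–(0.8502, 0, 1.2037)  len=0.0480
  (v6,v10,v7) [--+] → (0.8502, 0.977019, -0.565181)–(0.8502, 0.8502, -0.739715)  len=0.2157
  (v7,v10,v11) [+--] → (0.8502, 0.977019, -0.565181)–(0.8502, 1.05541, -0.4573)  len=0.1334
  (v7,v11,v8) [+-+] → (0.8502, 1.05541, -0.4573)–(0.8502, 1.05541, 0.323965)  len=0.7813
  (v8,v11,v12) [+--] → (0.8502, 1.05541, 0.323965)–(0.8502, 1.05541, 0.4573)  len=0.1333
  (v8,v12,v9) [+--] → (0.8502, 1.05541, 0.4573)–(0.8502, 0.8502, 0.739715)  len=0.3491
  (v27,v30,v31) [--+] → (0.8502, -0.8502, -0.739715)–(0.8502, -1.05541, -0.4573)  len=0.3491
  (v27,v31,v28) [-+-] → (0.8502, -1.05541, -0.4573)–(0.8502, -1.05541, -0.323965)  len=0.1333
  (v28,v31,v32) [-++] → (0.8502, -1.05541, -0.323965)–(0.8502, -1.05541, 0.4573)  len=0.7813
  (v28,v32,v29) [-+-] → (0.8502, -1.05541, 0.4573)–(0.8502, -0.977019, 0.565181)  len=0.1334
  (v29,v32,v33) [-+-] → (0.8502, -0.977019, 0.565181)–(0.8502, -0.8502, 0.739715)  len=0.2157
  (v30,v0,v1) [--+] → (0.8502, 0, -1.2037)–(0.8502, -0.0475568, -1.1973)  len=0.0480
  (v30,v1,v31) [-++] → (0.8502, -0.0475568, -1.1973)–(0.8502, -0.8502, -0.739715)  len=0.9239
  (v32,v3,v33) [++-] → (0.8502, -0.432627, 0.977774)–(0.8502, -0.8502, 0.739715)  len=0.4807
  (v33,v3,v4) [-++] → (0.8502, -0.432627, 0.977774)–(0.8502, -0.0475568, 1.1973)  len=0.4432
  (v33,v4,v5) [-+-] → (0.8502, -0.0475568, 1.1973)–(0.8502, 0, 1.2037)  len=0.0480

Chained into 1 loop(s):
  loop 1: 20 segments, perimeter = 7.1132
Total perimeter = 7.113

loops=1 perimeter=7.113
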